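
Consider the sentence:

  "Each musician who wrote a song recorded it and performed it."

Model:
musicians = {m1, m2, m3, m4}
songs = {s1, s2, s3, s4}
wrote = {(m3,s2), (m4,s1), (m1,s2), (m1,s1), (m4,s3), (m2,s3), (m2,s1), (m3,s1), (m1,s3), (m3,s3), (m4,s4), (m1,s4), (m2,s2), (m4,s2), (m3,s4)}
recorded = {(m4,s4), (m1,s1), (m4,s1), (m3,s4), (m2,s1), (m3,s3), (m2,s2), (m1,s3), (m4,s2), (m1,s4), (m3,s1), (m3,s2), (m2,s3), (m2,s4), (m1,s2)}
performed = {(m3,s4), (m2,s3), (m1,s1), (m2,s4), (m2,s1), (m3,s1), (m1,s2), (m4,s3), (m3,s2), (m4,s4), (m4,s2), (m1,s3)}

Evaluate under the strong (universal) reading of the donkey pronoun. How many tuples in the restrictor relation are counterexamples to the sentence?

"it" takes "a song" as antecedent — a donkey pronoun bound across the clause boundary.
Strong reading: for every (m,s) with wrote(m,s), recorded(m,s) ∧ performed(m,s).
Restrictor pairs: (m1,s1) ✓  (m1,s2) ✓  (m1,s3) ✓  (m1,s4) ✗  (m2,s1) ✓  (m2,s2) ✗  (m2,s3) ✓  (m3,s1) ✓  (m3,s2) ✓  (m3,s3) ✗  (m3,s4) ✓  (m4,s1) ✗  (m4,s2) ✓  (m4,s3) ✗  (m4,s4) ✓
Counterexamples (restrictor pairs failing the scope): 5.

5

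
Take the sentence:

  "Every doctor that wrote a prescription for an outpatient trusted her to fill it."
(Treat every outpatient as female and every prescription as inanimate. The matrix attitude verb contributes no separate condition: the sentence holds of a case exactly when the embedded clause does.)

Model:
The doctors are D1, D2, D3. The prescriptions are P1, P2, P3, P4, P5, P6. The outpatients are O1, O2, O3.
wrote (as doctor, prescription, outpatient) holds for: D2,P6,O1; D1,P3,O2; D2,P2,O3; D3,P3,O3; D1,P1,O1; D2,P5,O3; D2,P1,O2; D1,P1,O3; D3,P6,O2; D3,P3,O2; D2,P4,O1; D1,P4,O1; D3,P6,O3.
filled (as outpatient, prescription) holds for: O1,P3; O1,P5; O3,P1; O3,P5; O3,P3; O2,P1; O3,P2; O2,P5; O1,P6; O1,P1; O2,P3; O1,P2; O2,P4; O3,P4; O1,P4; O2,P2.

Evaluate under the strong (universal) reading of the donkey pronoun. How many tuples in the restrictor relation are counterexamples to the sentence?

"her" takes "an outpatient" as antecedent and "it" takes "a prescription"; both are donkey pronouns co-varying with the restrictor.
Strong reading: for every (d,p,o) with wrote(d,p,o), filled(o,p).
Restrictor triples: (D1,P1,O1)→filled(O1,P1) ✓  (D1,P1,O3)→filled(O3,P1) ✓  (D1,P3,O2)→filled(O2,P3) ✓  (D1,P4,O1)→filled(O1,P4) ✓  (D2,P1,O2)→filled(O2,P1) ✓  (D2,P2,O3)→filled(O3,P2) ✓  (D2,P4,O1)→filled(O1,P4) ✓  (D2,P5,O3)→filled(O3,P5) ✓  (D2,P6,O1)→filled(O1,P6) ✓  (D3,P3,O2)→filled(O2,P3) ✓  (D3,P3,O3)→filled(O3,P3) ✓  (D3,P6,O2)→filled(O2,P6) ✗  (D3,P6,O3)→filled(O3,P6) ✗
Counterexamples (restrictor triples failing the scope): 2.

2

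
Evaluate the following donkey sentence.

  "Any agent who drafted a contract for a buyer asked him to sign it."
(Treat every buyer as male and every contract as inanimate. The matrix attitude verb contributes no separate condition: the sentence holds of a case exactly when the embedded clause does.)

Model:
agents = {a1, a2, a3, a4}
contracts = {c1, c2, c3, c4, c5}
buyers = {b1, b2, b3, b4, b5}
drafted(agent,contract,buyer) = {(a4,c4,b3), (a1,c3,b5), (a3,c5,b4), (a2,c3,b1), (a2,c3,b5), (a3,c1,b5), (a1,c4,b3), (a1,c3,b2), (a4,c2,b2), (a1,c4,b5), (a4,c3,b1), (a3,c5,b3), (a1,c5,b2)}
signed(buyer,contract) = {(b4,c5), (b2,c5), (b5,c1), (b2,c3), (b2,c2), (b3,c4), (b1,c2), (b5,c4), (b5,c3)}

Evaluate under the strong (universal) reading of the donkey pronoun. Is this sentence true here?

False

"him" takes "a buyer" as antecedent and "it" takes "a contract"; both are donkey pronouns co-varying with the restrictor.
Strong reading: for every (a,c,b) with drafted(a,c,b), signed(b,c).
Restrictor triples: (a1,c3,b2)→signed(b2,c3) ✓  (a1,c3,b5)→signed(b5,c3) ✓  (a1,c4,b3)→signed(b3,c4) ✓  (a1,c4,b5)→signed(b5,c4) ✓  (a1,c5,b2)→signed(b2,c5) ✓  (a2,c3,b1)→signed(b1,c3) ✗  (a2,c3,b5)→signed(b5,c3) ✓  (a3,c1,b5)→signed(b5,c1) ✓  (a3,c5,b3)→signed(b3,c5) ✗  (a3,c5,b4)→signed(b4,c5) ✓  (a4,c2,b2)→signed(b2,c2) ✓  (a4,c3,b1)→signed(b1,c3) ✗  (a4,c4,b3)→signed(b3,c4) ✓
Counterexample: (a2,c3,b1) — signed(b1,c3) does not hold.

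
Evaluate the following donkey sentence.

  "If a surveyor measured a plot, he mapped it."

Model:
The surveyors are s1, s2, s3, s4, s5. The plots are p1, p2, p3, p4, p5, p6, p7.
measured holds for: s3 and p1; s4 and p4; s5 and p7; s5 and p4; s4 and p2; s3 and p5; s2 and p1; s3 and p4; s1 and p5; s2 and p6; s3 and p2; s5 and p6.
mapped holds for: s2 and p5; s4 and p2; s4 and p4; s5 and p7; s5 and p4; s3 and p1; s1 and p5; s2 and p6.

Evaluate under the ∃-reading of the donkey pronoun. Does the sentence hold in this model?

"it" takes "a plot" as antecedent — a donkey pronoun bound across the clause boundary.
Weak reading: every surveyor s with some measured-plot has at least one measured-plot p such that mapped(s,p).
Per surveyor: s1:✓  s2:✓  s3:✓  s4:✓  s5:✓
Every surveyor in the restrictor has a witness.

True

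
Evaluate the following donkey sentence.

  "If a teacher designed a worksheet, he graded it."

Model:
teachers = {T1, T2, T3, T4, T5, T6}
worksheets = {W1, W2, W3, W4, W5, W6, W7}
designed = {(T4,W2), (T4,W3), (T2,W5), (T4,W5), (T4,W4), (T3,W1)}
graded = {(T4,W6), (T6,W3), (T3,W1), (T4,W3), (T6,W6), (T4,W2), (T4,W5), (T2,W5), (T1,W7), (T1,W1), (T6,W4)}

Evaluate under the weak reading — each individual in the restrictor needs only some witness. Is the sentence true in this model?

"it" takes "a worksheet" as antecedent — a donkey pronoun bound across the clause boundary.
Weak reading: every teacher t with some designed-worksheet has at least one designed-worksheet w such that graded(t,w).
Per teacher: T2:✓  T3:✓  T4:✓
Every teacher in the restrictor has a witness.

True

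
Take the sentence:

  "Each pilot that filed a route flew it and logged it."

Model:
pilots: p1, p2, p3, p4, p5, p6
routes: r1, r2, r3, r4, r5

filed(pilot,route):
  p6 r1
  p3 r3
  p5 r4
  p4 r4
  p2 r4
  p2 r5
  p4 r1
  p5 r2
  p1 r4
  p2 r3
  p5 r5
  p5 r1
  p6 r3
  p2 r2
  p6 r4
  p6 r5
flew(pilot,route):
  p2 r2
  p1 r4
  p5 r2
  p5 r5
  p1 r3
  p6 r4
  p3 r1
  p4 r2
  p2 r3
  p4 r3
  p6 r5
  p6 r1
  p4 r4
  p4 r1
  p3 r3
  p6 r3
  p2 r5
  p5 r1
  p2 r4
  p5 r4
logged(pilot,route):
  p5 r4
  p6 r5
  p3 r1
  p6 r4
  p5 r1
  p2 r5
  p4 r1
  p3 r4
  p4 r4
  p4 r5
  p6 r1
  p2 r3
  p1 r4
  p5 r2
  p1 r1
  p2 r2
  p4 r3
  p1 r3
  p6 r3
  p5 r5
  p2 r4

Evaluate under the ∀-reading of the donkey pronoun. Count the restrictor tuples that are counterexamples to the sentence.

1

"it" takes "a route" as antecedent — a donkey pronoun bound across the clause boundary.
Strong reading: for every (p,r) with filed(p,r), flew(p,r) ∧ logged(p,r).
Restrictor pairs: (p1,r4) ✓  (p2,r2) ✓  (p2,r3) ✓  (p2,r4) ✓  (p2,r5) ✓  (p3,r3) ✗  (p4,r1) ✓  (p4,r4) ✓  (p5,r1) ✓  (p5,r2) ✓  (p5,r4) ✓  (p5,r5) ✓  (p6,r1) ✓  (p6,r3) ✓  (p6,r4) ✓  (p6,r5) ✓
Counterexamples (restrictor pairs failing the scope): 1.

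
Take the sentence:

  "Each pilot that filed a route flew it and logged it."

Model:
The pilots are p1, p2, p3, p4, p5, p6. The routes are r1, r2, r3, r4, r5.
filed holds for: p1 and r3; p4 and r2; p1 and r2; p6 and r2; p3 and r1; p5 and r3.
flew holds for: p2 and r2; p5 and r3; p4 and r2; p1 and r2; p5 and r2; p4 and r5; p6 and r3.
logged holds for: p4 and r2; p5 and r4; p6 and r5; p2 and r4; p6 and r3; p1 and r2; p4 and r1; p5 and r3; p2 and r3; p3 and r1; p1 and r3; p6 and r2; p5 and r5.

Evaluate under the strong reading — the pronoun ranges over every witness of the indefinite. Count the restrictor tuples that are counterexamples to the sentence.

3

"it" takes "a route" as antecedent — a donkey pronoun bound across the clause boundary.
Strong reading: for every (p,r) with filed(p,r), flew(p,r) ∧ logged(p,r).
Restrictor pairs: (p1,r2) ✓  (p1,r3) ✗  (p3,r1) ✗  (p4,r2) ✓  (p5,r3) ✓  (p6,r2) ✗
Counterexamples (restrictor pairs failing the scope): 3.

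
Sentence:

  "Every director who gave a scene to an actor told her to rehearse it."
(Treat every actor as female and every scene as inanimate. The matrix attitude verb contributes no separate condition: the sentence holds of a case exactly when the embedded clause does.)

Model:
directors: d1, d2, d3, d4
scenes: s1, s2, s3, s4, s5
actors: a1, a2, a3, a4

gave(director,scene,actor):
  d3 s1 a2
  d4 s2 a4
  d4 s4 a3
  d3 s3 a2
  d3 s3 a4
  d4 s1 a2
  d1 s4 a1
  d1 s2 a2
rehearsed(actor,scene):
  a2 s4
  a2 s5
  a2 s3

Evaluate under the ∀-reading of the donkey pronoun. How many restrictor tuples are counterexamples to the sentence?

"her" takes "an actor" as antecedent and "it" takes "a scene"; both are donkey pronouns co-varying with the restrictor.
Strong reading: for every (d,s,a) with gave(d,s,a), rehearsed(a,s).
Restrictor triples: (d1,s2,a2)→rehearsed(a2,s2) ✗  (d1,s4,a1)→rehearsed(a1,s4) ✗  (d3,s1,a2)→rehearsed(a2,s1) ✗  (d3,s3,a2)→rehearsed(a2,s3) ✓  (d3,s3,a4)→rehearsed(a4,s3) ✗  (d4,s1,a2)→rehearsed(a2,s1) ✗  (d4,s2,a4)→rehearsed(a4,s2) ✗  (d4,s4,a3)→rehearsed(a3,s4) ✗
Counterexamples (restrictor triples failing the scope): 7.

7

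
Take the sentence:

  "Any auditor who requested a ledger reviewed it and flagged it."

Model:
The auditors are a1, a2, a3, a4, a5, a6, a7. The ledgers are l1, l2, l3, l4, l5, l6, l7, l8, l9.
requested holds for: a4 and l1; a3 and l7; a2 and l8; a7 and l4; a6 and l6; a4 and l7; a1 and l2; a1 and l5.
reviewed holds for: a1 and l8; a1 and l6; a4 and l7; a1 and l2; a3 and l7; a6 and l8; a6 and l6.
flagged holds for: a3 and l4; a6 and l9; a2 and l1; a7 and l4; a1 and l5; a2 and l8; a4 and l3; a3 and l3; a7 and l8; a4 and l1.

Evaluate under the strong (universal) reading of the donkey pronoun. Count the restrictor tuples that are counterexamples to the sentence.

8

"it" takes "a ledger" as antecedent — a donkey pronoun bound across the clause boundary.
Strong reading: for every (a,l) with requested(a,l), reviewed(a,l) ∧ flagged(a,l).
Restrictor pairs: (a1,l2) ✗  (a1,l5) ✗  (a2,l8) ✗  (a3,l7) ✗  (a4,l1) ✗  (a4,l7) ✗  (a6,l6) ✗  (a7,l4) ✗
Counterexamples (restrictor pairs failing the scope): 8.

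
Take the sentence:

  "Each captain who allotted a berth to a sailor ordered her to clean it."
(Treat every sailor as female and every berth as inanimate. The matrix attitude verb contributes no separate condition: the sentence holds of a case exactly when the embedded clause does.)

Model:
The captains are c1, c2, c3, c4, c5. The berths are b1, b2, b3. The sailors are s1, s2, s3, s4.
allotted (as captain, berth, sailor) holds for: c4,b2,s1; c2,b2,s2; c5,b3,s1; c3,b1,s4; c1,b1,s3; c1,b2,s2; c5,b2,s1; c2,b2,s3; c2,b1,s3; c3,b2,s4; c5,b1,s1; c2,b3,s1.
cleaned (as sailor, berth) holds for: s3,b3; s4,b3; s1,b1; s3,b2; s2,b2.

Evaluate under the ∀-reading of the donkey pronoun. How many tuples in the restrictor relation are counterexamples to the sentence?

"her" takes "a sailor" as antecedent and "it" takes "a berth"; both are donkey pronouns co-varying with the restrictor.
Strong reading: for every (c,b,s) with allotted(c,b,s), cleaned(s,b).
Restrictor triples: (c1,b1,s3)→cleaned(s3,b1) ✗  (c1,b2,s2)→cleaned(s2,b2) ✓  (c2,b1,s3)→cleaned(s3,b1) ✗  (c2,b2,s2)→cleaned(s2,b2) ✓  (c2,b2,s3)→cleaned(s3,b2) ✓  (c2,b3,s1)→cleaned(s1,b3) ✗  (c3,b1,s4)→cleaned(s4,b1) ✗  (c3,b2,s4)→cleaned(s4,b2) ✗  (c4,b2,s1)→cleaned(s1,b2) ✗  (c5,b1,s1)→cleaned(s1,b1) ✓  (c5,b2,s1)→cleaned(s1,b2) ✗  (c5,b3,s1)→cleaned(s1,b3) ✗
Counterexamples (restrictor triples failing the scope): 8.

8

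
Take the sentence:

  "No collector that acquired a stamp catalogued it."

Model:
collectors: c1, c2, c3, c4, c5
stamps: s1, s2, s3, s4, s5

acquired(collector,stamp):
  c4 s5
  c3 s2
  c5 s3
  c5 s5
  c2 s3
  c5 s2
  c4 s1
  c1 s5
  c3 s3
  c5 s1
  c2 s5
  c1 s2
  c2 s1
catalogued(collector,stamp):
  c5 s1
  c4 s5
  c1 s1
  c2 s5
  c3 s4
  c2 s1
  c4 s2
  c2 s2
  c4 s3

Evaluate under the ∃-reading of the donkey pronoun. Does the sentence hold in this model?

"it" takes "a stamp" as antecedent — a donkey pronoun bound across the clause boundary.
Truth condition: for no (c,s) with acquired(c,s) does catalogued(c,s) hold.
Restrictor pairs — does the scope hold? (c1,s2):fails  (c1,s5):fails  (c2,s1):holds  (c2,s3):fails  (c2,s5):holds  (c3,s2):fails  (c3,s3):fails  (c4,s1):fails  (c4,s5):holds  (c5,s1):holds  (c5,s2):fails  (c5,s3):fails  (c5,s5):fails
Scope holds for 4 pair(s), so the sentence is false.

False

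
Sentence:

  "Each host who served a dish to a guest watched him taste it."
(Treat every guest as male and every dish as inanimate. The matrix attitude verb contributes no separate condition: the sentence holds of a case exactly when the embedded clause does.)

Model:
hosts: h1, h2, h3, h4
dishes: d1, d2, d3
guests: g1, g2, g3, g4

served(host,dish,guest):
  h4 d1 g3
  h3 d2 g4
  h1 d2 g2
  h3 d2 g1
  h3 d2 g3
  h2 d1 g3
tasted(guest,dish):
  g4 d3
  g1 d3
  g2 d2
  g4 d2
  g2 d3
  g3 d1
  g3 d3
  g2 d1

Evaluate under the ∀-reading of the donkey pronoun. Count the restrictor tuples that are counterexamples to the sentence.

2

"him" takes "a guest" as antecedent and "it" takes "a dish"; both are donkey pronouns co-varying with the restrictor.
Strong reading: for every (h,d,g) with served(h,d,g), tasted(g,d).
Restrictor triples: (h1,d2,g2)→tasted(g2,d2) ✓  (h2,d1,g3)→tasted(g3,d1) ✓  (h3,d2,g1)→tasted(g1,d2) ✗  (h3,d2,g3)→tasted(g3,d2) ✗  (h3,d2,g4)→tasted(g4,d2) ✓  (h4,d1,g3)→tasted(g3,d1) ✓
Counterexamples (restrictor triples failing the scope): 2.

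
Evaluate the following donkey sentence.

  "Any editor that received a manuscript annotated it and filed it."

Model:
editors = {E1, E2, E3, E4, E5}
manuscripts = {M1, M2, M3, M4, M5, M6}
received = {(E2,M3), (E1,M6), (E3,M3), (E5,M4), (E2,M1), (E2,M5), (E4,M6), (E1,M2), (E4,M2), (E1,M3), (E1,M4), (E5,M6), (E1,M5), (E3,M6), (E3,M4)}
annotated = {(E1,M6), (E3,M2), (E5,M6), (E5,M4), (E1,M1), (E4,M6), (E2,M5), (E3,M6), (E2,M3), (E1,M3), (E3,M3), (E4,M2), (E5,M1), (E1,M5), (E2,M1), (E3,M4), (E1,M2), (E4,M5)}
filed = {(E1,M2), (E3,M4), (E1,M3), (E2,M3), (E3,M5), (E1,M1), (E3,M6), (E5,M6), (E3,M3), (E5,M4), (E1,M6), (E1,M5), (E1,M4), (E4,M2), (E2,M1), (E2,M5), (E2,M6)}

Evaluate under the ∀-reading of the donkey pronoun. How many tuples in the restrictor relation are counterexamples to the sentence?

2

"it" takes "a manuscript" as antecedent — a donkey pronoun bound across the clause boundary.
Strong reading: for every (e,m) with received(e,m), annotated(e,m) ∧ filed(e,m).
Restrictor pairs: (E1,M2) ✓  (E1,M3) ✓  (E1,M4) ✗  (E1,M5) ✓  (E1,M6) ✓  (E2,M1) ✓  (E2,M3) ✓  (E2,M5) ✓  (E3,M3) ✓  (E3,M4) ✓  (E3,M6) ✓  (E4,M2) ✓  (E4,M6) ✗  (E5,M4) ✓  (E5,M6) ✓
Counterexamples (restrictor pairs failing the scope): 2.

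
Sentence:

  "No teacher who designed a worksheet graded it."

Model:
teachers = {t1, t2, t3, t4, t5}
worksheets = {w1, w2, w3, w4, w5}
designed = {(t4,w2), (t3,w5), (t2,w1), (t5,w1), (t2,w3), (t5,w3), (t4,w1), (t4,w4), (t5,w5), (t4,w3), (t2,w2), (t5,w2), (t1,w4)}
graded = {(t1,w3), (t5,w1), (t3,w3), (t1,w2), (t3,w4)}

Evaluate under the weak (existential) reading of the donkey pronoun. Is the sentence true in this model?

False

"it" takes "a worksheet" as antecedent — a donkey pronoun bound across the clause boundary.
Truth condition: for no (t,w) with designed(t,w) does graded(t,w) hold.
Restrictor pairs — does the scope hold? (t1,w4):fails  (t2,w1):fails  (t2,w2):fails  (t2,w3):fails  (t3,w5):fails  (t4,w1):fails  (t4,w2):fails  (t4,w3):fails  (t4,w4):fails  (t5,w1):holds  (t5,w2):fails  (t5,w3):fails  (t5,w5):fails
Scope holds for 1 pair(s), so the sentence is false.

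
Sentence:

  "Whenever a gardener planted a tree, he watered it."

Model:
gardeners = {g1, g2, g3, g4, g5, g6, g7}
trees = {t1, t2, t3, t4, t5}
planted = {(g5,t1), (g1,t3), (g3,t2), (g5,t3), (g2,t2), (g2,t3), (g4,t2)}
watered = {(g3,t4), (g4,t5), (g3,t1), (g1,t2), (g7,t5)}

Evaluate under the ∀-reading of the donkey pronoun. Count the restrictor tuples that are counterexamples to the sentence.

7

"it" takes "a tree" as antecedent — a donkey pronoun bound across the clause boundary.
Strong reading: for every (g,t) with planted(g,t), watered(g,t).
Restrictor pairs: (g1,t3) ✗  (g2,t2) ✗  (g2,t3) ✗  (g3,t2) ✗  (g4,t2) ✗  (g5,t1) ✗  (g5,t3) ✗
Counterexamples (restrictor pairs failing the scope): 7.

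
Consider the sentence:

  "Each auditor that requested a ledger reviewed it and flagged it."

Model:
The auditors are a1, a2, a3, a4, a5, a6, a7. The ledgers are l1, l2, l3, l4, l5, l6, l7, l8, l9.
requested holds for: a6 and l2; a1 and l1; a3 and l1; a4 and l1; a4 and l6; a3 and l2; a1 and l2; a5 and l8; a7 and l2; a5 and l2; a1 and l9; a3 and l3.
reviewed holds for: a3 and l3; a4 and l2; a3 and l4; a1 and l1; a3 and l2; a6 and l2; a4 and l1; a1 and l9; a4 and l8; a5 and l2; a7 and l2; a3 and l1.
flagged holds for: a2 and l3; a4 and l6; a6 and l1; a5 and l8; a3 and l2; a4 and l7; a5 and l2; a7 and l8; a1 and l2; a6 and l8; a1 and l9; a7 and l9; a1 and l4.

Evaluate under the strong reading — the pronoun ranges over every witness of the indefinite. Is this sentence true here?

False

"it" takes "a ledger" as antecedent — a donkey pronoun bound across the clause boundary.
Strong reading: for every (a,l) with requested(a,l), reviewed(a,l) ∧ flagged(a,l).
Restrictor pairs: (a1,l1) ✗  (a1,l2) ✗  (a1,l9) ✓  (a3,l1) ✗  (a3,l2) ✓  (a3,l3) ✗  (a4,l1) ✗  (a4,l6) ✗  (a5,l2) ✓  (a5,l8) ✗  (a6,l2) ✗  (a7,l2) ✗
Counterexample: (a1,l1) is in requested but fails the scope.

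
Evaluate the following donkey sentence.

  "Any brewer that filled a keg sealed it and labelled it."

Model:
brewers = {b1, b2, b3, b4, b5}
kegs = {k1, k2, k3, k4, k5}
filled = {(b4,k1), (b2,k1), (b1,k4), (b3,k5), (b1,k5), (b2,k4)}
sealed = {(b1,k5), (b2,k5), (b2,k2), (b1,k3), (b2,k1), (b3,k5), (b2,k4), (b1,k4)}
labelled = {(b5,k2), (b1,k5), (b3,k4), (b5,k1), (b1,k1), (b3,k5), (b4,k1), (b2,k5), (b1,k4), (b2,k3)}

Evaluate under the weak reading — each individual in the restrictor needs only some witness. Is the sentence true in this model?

"it" takes "a keg" as antecedent — a donkey pronoun bound across the clause boundary.
Weak reading: every brewer b with some filled-keg has at least one filled-keg k such that sealed(b,k) ∧ labelled(b,k).
Per brewer: b1:✓  b2:✗  b3:✓  b4:✗
b2 has no witness among its filled-kegs.

False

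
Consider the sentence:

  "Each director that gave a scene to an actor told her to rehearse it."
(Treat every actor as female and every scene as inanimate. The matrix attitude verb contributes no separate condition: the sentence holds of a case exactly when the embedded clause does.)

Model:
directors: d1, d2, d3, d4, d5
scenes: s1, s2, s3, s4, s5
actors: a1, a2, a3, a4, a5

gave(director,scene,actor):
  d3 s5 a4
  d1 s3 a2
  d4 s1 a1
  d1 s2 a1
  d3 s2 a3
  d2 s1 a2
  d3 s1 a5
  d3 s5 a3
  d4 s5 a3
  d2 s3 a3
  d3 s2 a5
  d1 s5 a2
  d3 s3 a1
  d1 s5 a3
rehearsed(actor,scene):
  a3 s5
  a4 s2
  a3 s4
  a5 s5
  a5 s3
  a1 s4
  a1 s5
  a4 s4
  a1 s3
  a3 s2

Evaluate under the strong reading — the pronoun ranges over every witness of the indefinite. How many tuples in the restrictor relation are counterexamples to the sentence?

9

"her" takes "an actor" as antecedent and "it" takes "a scene"; both are donkey pronouns co-varying with the restrictor.
Strong reading: for every (d,s,a) with gave(d,s,a), rehearsed(a,s).
Restrictor triples: (d1,s2,a1)→rehearsed(a1,s2) ✗  (d1,s3,a2)→rehearsed(a2,s3) ✗  (d1,s5,a2)→rehearsed(a2,s5) ✗  (d1,s5,a3)→rehearsed(a3,s5) ✓  (d2,s1,a2)→rehearsed(a2,s1) ✗  (d2,s3,a3)→rehearsed(a3,s3) ✗  (d3,s1,a5)→rehearsed(a5,s1) ✗  (d3,s2,a3)→rehearsed(a3,s2) ✓  (d3,s2,a5)→rehearsed(a5,s2) ✗  (d3,s3,a1)→rehearsed(a1,s3) ✓  (d3,s5,a3)→rehearsed(a3,s5) ✓  (d3,s5,a4)→rehearsed(a4,s5) ✗  (d4,s1,a1)→rehearsed(a1,s1) ✗  (d4,s5,a3)→rehearsed(a3,s5) ✓
Counterexamples (restrictor triples failing the scope): 9.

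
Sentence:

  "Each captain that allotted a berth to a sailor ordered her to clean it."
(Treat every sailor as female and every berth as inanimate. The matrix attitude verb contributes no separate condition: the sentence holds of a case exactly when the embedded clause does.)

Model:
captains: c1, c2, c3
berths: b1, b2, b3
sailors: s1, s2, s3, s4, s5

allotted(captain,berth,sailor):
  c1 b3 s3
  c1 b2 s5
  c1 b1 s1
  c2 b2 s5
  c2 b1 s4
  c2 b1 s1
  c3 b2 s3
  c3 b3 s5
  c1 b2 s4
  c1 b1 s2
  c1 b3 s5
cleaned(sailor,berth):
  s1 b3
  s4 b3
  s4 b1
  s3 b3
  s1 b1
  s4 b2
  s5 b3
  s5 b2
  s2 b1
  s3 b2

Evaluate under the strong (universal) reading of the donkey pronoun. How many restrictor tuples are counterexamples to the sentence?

"her" takes "a sailor" as antecedent and "it" takes "a berth"; both are donkey pronouns co-varying with the restrictor.
Strong reading: for every (c,b,s) with allotted(c,b,s), cleaned(s,b).
Restrictor triples: (c1,b1,s1)→cleaned(s1,b1) ✓  (c1,b1,s2)→cleaned(s2,b1) ✓  (c1,b2,s4)→cleaned(s4,b2) ✓  (c1,b2,s5)→cleaned(s5,b2) ✓  (c1,b3,s3)→cleaned(s3,b3) ✓  (c1,b3,s5)→cleaned(s5,b3) ✓  (c2,b1,s1)→cleaned(s1,b1) ✓  (c2,b1,s4)→cleaned(s4,b1) ✓  (c2,b2,s5)→cleaned(s5,b2) ✓  (c3,b2,s3)→cleaned(s3,b2) ✓  (c3,b3,s5)→cleaned(s5,b3) ✓
Counterexamples (restrictor triples failing the scope): 0.

0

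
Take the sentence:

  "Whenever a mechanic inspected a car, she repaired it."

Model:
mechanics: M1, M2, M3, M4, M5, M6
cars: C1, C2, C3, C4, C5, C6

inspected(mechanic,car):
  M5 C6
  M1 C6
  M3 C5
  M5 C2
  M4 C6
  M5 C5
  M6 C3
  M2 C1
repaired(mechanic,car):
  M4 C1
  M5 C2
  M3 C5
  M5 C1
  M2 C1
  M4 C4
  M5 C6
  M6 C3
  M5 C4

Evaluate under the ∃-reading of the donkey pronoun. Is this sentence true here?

False

"it" takes "a car" as antecedent — a donkey pronoun bound across the clause boundary.
Weak reading: every mechanic m with some inspected-car has at least one inspected-car c such that repaired(m,c).
Per mechanic: M1:✗  M2:✓  M3:✓  M4:✗  M5:✓  M6:✓
M1 has no witness among its inspected-cars.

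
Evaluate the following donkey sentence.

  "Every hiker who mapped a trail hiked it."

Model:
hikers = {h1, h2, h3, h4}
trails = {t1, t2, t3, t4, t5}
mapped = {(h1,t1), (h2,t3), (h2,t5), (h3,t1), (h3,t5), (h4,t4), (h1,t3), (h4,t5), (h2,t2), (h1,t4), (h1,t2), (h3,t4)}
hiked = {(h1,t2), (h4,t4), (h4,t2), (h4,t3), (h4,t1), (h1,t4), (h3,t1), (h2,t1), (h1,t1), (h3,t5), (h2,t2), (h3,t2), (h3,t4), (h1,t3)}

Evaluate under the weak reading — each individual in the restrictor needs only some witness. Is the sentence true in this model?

"it" takes "a trail" as antecedent — a donkey pronoun bound across the clause boundary.
Weak reading: every hiker h with some mapped-trail has at least one mapped-trail t such that hiked(h,t).
Per hiker: h1:✓  h2:✓  h3:✓  h4:✓
Every hiker in the restrictor has a witness.

True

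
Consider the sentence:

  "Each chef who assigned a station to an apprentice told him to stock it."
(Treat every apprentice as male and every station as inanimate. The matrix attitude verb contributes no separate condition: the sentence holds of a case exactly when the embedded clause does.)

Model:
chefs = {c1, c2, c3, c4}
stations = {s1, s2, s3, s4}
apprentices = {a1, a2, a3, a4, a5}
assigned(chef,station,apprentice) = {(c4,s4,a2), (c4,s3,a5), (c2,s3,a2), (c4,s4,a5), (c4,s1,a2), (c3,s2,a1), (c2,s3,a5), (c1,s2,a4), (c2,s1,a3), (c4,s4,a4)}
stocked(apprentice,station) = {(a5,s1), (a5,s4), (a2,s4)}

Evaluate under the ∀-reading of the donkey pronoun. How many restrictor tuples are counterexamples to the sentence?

8

"him" takes "an apprentice" as antecedent and "it" takes "a station"; both are donkey pronouns co-varying with the restrictor.
Strong reading: for every (c,s,a) with assigned(c,s,a), stocked(a,s).
Restrictor triples: (c1,s2,a4)→stocked(a4,s2) ✗  (c2,s1,a3)→stocked(a3,s1) ✗  (c2,s3,a2)→stocked(a2,s3) ✗  (c2,s3,a5)→stocked(a5,s3) ✗  (c3,s2,a1)→stocked(a1,s2) ✗  (c4,s1,a2)→stocked(a2,s1) ✗  (c4,s3,a5)→stocked(a5,s3) ✗  (c4,s4,a2)→stocked(a2,s4) ✓  (c4,s4,a4)→stocked(a4,s4) ✗  (c4,s4,a5)→stocked(a5,s4) ✓
Counterexamples (restrictor triples failing the scope): 8.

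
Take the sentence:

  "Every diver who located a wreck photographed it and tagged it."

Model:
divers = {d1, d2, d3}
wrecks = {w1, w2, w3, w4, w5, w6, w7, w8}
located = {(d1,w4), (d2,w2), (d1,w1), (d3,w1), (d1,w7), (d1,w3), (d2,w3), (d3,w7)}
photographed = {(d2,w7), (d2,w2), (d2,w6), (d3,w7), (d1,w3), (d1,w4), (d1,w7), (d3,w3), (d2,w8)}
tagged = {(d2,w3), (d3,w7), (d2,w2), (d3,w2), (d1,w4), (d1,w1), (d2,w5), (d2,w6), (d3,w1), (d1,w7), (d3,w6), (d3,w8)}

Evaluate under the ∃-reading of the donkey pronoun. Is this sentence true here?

True

"it" takes "a wreck" as antecedent — a donkey pronoun bound across the clause boundary.
Weak reading: every diver d with some located-wreck has at least one located-wreck w such that photographed(d,w) ∧ tagged(d,w).
Per diver: d1:✓  d2:✓  d3:✓
Every diver in the restrictor has a witness.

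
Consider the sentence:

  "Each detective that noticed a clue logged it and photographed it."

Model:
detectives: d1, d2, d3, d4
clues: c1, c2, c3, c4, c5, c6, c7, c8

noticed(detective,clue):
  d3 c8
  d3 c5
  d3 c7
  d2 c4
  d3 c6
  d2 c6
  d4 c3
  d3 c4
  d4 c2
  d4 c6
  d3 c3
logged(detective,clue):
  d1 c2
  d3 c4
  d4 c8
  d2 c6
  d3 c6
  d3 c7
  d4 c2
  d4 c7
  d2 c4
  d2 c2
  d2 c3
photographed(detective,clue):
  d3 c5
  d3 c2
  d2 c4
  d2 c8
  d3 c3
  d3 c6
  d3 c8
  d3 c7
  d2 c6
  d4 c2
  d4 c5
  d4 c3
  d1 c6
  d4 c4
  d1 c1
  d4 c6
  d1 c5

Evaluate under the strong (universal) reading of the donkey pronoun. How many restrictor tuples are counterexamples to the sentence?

6

"it" takes "a clue" as antecedent — a donkey pronoun bound across the clause boundary.
Strong reading: for every (d,c) with noticed(d,c), logged(d,c) ∧ photographed(d,c).
Restrictor pairs: (d2,c4) ✓  (d2,c6) ✓  (d3,c3) ✗  (d3,c4) ✗  (d3,c5) ✗  (d3,c6) ✓  (d3,c7) ✓  (d3,c8) ✗  (d4,c2) ✓  (d4,c3) ✗  (d4,c6) ✗
Counterexamples (restrictor pairs failing the scope): 6.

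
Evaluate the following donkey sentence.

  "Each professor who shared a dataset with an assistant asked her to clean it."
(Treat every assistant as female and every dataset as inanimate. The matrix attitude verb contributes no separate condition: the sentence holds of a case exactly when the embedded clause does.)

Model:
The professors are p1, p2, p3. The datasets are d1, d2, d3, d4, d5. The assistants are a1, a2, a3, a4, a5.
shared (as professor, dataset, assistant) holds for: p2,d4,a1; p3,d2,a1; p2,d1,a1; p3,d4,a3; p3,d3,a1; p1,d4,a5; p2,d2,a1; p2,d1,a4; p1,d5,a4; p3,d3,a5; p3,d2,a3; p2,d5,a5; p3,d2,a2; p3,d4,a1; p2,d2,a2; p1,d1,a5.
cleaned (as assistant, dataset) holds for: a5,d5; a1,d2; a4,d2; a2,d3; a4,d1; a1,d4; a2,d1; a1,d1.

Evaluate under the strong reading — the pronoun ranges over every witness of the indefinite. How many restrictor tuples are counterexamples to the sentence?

"her" takes "an assistant" as antecedent and "it" takes "a dataset"; both are donkey pronouns co-varying with the restrictor.
Strong reading: for every (p,d,a) with shared(p,d,a), cleaned(a,d).
Restrictor triples: (p1,d1,a5)→cleaned(a5,d1) ✗  (p1,d4,a5)→cleaned(a5,d4) ✗  (p1,d5,a4)→cleaned(a4,d5) ✗  (p2,d1,a1)→cleaned(a1,d1) ✓  (p2,d1,a4)→cleaned(a4,d1) ✓  (p2,d2,a1)→cleaned(a1,d2) ✓  (p2,d2,a2)→cleaned(a2,d2) ✗  (p2,d4,a1)→cleaned(a1,d4) ✓  (p2,d5,a5)→cleaned(a5,d5) ✓  (p3,d2,a1)→cleaned(a1,d2) ✓  (p3,d2,a2)→cleaned(a2,d2) ✗  (p3,d2,a3)→cleaned(a3,d2) ✗  (p3,d3,a1)→cleaned(a1,d3) ✗  (p3,d3,a5)→cleaned(a5,d3) ✗  (p3,d4,a1)→cleaned(a1,d4) ✓  (p3,d4,a3)→cleaned(a3,d4) ✗
Counterexamples (restrictor triples failing the scope): 9.

9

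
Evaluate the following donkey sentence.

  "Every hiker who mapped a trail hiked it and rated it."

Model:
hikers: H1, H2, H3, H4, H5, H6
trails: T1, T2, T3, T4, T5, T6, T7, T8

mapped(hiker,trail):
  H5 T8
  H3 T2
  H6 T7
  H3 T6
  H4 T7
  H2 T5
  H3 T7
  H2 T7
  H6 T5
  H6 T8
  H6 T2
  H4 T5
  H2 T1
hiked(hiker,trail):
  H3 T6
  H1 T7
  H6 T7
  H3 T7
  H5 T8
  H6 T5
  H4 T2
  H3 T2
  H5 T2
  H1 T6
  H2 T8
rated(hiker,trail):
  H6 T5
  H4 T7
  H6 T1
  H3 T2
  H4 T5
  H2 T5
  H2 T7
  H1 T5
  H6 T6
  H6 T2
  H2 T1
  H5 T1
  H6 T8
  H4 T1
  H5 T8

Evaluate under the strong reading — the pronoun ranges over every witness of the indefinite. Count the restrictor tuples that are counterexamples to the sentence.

10

"it" takes "a trail" as antecedent — a donkey pronoun bound across the clause boundary.
Strong reading: for every (h,t) with mapped(h,t), hiked(h,t) ∧ rated(h,t).
Restrictor pairs: (H2,T1) ✗  (H2,T5) ✗  (H2,T7) ✗  (H3,T2) ✓  (H3,T6) ✗  (H3,T7) ✗  (H4,T5) ✗  (H4,T7) ✗  (H5,T8) ✓  (H6,T2) ✗  (H6,T5) ✓  (H6,T7) ✗  (H6,T8) ✗
Counterexamples (restrictor pairs failing the scope): 10.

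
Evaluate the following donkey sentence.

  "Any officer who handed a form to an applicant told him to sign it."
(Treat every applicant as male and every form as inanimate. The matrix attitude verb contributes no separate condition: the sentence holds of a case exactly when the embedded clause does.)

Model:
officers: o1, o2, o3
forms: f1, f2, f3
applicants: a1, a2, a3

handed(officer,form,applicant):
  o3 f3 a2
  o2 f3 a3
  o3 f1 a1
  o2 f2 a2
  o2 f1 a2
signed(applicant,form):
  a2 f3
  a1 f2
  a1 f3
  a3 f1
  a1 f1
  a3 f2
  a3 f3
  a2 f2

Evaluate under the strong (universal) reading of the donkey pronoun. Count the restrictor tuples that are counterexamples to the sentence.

"him" takes "an applicant" as antecedent and "it" takes "a form"; both are donkey pronouns co-varying with the restrictor.
Strong reading: for every (o,f,a) with handed(o,f,a), signed(a,f).
Restrictor triples: (o2,f1,a2)→signed(a2,f1) ✗  (o2,f2,a2)→signed(a2,f2) ✓  (o2,f3,a3)→signed(a3,f3) ✓  (o3,f1,a1)→signed(a1,f1) ✓  (o3,f3,a2)→signed(a2,f3) ✓
Counterexamples (restrictor triples failing the scope): 1.

1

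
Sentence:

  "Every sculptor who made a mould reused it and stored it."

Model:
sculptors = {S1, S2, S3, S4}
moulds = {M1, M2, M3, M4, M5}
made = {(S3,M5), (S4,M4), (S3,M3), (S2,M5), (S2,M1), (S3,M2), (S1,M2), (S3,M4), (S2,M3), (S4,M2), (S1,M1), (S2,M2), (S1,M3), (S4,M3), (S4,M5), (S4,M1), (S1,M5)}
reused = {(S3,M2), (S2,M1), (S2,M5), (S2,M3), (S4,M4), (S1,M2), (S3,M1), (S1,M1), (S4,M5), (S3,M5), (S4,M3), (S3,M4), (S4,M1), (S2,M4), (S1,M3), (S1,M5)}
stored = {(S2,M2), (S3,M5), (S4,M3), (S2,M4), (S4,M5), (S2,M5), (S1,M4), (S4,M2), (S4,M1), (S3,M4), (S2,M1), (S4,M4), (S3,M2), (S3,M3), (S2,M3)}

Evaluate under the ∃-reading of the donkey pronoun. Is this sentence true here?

False

"it" takes "a mould" as antecedent — a donkey pronoun bound across the clause boundary.
Weak reading: every sculptor s with some made-mould has at least one made-mould m such that reused(s,m) ∧ stored(s,m).
Per sculptor: S1:✗  S2:✓  S3:✓  S4:✓
S1 has no witness among its made-moulds.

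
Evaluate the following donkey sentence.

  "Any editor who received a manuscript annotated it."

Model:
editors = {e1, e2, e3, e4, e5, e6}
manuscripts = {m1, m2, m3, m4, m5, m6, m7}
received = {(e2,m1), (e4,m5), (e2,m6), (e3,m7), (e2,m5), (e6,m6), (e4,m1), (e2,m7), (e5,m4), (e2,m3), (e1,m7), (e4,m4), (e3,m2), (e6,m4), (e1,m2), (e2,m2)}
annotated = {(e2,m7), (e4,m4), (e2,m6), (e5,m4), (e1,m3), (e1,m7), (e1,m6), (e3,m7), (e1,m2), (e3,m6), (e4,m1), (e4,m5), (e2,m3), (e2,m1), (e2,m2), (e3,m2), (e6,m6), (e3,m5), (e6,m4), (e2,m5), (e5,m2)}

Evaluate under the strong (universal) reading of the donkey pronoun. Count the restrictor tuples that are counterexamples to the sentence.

"it" takes "a manuscript" as antecedent — a donkey pronoun bound across the clause boundary.
Strong reading: for every (e,m) with received(e,m), annotated(e,m).
Restrictor pairs: (e1,m2) ✓  (e1,m7) ✓  (e2,m1) ✓  (e2,m2) ✓  (e2,m3) ✓  (e2,m5) ✓  (e2,m6) ✓  (e2,m7) ✓  (e3,m2) ✓  (e3,m7) ✓  (e4,m1) ✓  (e4,m4) ✓  (e4,m5) ✓  (e5,m4) ✓  (e6,m4) ✓  (e6,m6) ✓
Counterexamples (restrictor pairs failing the scope): 0.

0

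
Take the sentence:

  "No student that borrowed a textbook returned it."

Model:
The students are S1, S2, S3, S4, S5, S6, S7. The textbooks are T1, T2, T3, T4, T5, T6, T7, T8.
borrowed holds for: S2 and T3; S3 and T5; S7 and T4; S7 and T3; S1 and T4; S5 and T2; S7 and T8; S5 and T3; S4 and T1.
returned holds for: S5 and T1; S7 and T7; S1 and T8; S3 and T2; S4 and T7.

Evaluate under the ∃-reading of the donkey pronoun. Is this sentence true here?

True

"it" takes "a textbook" as antecedent — a donkey pronoun bound across the clause boundary.
Truth condition: for no (s,t) with borrowed(s,t) does returned(s,t) hold.
Restrictor pairs — does the scope hold? (S1,T4):fails  (S2,T3):fails  (S3,T5):fails  (S4,T1):fails  (S5,T2):fails  (S5,T3):fails  (S7,T3):fails  (S7,T4):fails  (S7,T8):fails
Scope holds for no restrictor pair, so the sentence is true.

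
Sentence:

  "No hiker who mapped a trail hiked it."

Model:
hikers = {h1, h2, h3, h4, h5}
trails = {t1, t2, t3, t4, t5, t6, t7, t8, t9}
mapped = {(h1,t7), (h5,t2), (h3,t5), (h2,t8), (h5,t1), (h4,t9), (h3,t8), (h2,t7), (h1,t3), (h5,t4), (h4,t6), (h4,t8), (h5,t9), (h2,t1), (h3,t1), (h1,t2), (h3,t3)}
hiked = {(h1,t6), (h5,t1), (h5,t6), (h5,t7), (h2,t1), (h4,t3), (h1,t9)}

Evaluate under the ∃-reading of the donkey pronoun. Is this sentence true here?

"it" takes "a trail" as antecedent — a donkey pronoun bound across the clause boundary.
Truth condition: for no (h,t) with mapped(h,t) does hiked(h,t) hold.
Restrictor pairs — does the scope hold? (h1,t2):fails  (h1,t3):fails  (h1,t7):fails  (h2,t1):holds  (h2,t7):fails  (h2,t8):fails  (h3,t1):fails  (h3,t3):fails  (h3,t5):fails  (h3,t8):fails  (h4,t6):fails  (h4,t8):fails  (h4,t9):fails  (h5,t1):holds  (h5,t2):fails  (h5,t4):fails  (h5,t9):fails
Scope holds for 2 pair(s), so the sentence is false.

False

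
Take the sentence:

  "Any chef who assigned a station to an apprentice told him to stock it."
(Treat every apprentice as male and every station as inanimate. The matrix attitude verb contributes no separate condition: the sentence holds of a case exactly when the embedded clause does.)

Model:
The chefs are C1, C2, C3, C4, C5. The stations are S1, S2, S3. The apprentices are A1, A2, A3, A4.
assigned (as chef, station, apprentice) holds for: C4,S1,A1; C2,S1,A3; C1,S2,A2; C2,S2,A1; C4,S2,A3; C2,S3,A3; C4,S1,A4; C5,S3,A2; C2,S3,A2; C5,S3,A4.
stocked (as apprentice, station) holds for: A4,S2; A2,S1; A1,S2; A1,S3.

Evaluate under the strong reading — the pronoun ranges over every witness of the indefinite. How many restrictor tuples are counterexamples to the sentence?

"him" takes "an apprentice" as antecedent and "it" takes "a station"; both are donkey pronouns co-varying with the restrictor.
Strong reading: for every (c,s,a) with assigned(c,s,a), stocked(a,s).
Restrictor triples: (C1,S2,A2)→stocked(A2,S2) ✗  (C2,S1,A3)→stocked(A3,S1) ✗  (C2,S2,A1)→stocked(A1,S2) ✓  (C2,S3,A2)→stocked(A2,S3) ✗  (C2,S3,A3)→stocked(A3,S3) ✗  (C4,S1,A1)→stocked(A1,S1) ✗  (C4,S1,A4)→stocked(A4,S1) ✗  (C4,S2,A3)→stocked(A3,S2) ✗  (C5,S3,A2)→stocked(A2,S3) ✗  (C5,S3,A4)→stocked(A4,S3) ✗
Counterexamples (restrictor triples failing the scope): 9.

9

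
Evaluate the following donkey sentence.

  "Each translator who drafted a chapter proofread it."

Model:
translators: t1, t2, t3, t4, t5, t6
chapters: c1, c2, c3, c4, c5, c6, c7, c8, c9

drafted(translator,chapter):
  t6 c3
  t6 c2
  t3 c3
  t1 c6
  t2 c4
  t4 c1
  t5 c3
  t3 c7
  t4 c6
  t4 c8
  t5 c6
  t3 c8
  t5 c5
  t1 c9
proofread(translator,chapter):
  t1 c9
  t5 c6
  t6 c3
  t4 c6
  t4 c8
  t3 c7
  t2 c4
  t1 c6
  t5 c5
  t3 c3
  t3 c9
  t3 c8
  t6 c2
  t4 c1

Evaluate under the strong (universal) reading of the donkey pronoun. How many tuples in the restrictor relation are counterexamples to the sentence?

1

"it" takes "a chapter" as antecedent — a donkey pronoun bound across the clause boundary.
Strong reading: for every (t,c) with drafted(t,c), proofread(t,c).
Restrictor pairs: (t1,c6) ✓  (t1,c9) ✓  (t2,c4) ✓  (t3,c3) ✓  (t3,c7) ✓  (t3,c8) ✓  (t4,c1) ✓  (t4,c6) ✓  (t4,c8) ✓  (t5,c3) ✗  (t5,c5) ✓  (t5,c6) ✓  (t6,c2) ✓  (t6,c3) ✓
Counterexamples (restrictor pairs failing the scope): 1.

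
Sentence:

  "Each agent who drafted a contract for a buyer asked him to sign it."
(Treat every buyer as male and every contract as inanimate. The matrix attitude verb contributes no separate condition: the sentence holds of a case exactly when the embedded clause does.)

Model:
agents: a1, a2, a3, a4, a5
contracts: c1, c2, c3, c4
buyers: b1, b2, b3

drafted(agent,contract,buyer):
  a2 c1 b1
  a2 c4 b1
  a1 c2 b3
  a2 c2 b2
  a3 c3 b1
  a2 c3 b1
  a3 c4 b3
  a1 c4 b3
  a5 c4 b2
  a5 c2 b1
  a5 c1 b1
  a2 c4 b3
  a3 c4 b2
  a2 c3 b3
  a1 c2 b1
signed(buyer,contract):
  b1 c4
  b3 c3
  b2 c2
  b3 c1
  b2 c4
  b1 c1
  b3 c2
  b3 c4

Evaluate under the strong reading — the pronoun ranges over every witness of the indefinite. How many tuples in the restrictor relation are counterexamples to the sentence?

"him" takes "a buyer" as antecedent and "it" takes "a contract"; both are donkey pronouns co-varying with the restrictor.
Strong reading: for every (a,c,b) with drafted(a,c,b), signed(b,c).
Restrictor triples: (a1,c2,b1)→signed(b1,c2) ✗  (a1,c2,b3)→signed(b3,c2) ✓  (a1,c4,b3)→signed(b3,c4) ✓  (a2,c1,b1)→signed(b1,c1) ✓  (a2,c2,b2)→signed(b2,c2) ✓  (a2,c3,b1)→signed(b1,c3) ✗  (a2,c3,b3)→signed(b3,c3) ✓  (a2,c4,b1)→signed(b1,c4) ✓  (a2,c4,b3)→signed(b3,c4) ✓  (a3,c3,b1)→signed(b1,c3) ✗  (a3,c4,b2)→signed(b2,c4) ✓  (a3,c4,b3)→signed(b3,c4) ✓  (a5,c1,b1)→signed(b1,c1) ✓  (a5,c2,b1)→signed(b1,c2) ✗  (a5,c4,b2)→signed(b2,c4) ✓
Counterexamples (restrictor triples failing the scope): 4.

4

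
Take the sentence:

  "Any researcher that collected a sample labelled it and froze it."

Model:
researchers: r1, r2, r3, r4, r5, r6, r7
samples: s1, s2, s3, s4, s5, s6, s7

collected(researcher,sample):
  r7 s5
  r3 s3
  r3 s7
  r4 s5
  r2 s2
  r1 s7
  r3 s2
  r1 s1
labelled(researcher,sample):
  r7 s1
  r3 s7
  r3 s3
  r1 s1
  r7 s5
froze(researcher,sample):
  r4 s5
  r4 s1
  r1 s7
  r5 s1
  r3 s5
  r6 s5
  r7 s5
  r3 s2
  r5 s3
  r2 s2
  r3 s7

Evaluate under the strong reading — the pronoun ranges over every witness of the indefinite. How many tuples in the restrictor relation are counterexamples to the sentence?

6

"it" takes "a sample" as antecedent — a donkey pronoun bound across the clause boundary.
Strong reading: for every (r,s) with collected(r,s), labelled(r,s) ∧ froze(r,s).
Restrictor pairs: (r1,s1) ✗  (r1,s7) ✗  (r2,s2) ✗  (r3,s2) ✗  (r3,s3) ✗  (r3,s7) ✓  (r4,s5) ✗  (r7,s5) ✓
Counterexamples (restrictor pairs failing the scope): 6.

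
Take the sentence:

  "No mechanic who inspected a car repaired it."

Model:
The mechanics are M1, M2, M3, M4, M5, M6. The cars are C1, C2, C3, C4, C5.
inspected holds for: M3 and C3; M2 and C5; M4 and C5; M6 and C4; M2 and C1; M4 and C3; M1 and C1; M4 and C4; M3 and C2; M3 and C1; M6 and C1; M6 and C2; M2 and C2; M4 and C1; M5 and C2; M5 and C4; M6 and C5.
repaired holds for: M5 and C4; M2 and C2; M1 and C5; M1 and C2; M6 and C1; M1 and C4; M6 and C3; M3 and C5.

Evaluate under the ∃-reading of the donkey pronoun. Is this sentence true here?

"it" takes "a car" as antecedent — a donkey pronoun bound across the clause boundary.
Truth condition: for no (m,c) with inspected(m,c) does repaired(m,c) hold.
Restrictor pairs — does the scope hold? (M1,C1):fails  (M2,C1):fails  (M2,C2):holds  (M2,C5):fails  (M3,C1):fails  (M3,C2):fails  (M3,C3):fails  (M4,C1):fails  (M4,C3):fails  (M4,C4):fails  (M4,C5):fails  (M5,C2):fails  (M5,C4):holds  (M6,C1):holds  (M6,C2):fails  (M6,C4):fails  (M6,C5):fails
Scope holds for 3 pair(s), so the sentence is false.

False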